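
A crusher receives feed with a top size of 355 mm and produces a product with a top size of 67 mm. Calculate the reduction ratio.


5.2985

Reduction ratio = feed size / product size
= 355 / 67
= 5.2985


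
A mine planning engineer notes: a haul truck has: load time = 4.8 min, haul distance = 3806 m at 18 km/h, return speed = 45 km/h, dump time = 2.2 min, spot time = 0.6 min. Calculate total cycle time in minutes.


Convert haul speed to m/min: 18 * 1000/60 = 300 m/min
Haul time = 3806 / 300 = 12.68666667 min
Convert return speed to m/min: 45 * 1000/60 = 750 m/min
Return time = 3806 / 750 = 5.074666667 min
Total cycle time:
= 4.8 + 12.68666667 + 2.2 + 5.074666667 + 0.6
= 25.3613 min

25.3613 min


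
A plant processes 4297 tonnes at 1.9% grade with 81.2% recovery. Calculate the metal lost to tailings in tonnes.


Total metal in feed:
= 4297 * 1.9 / 100 = 81.643 tonnes
Metal recovered:
= 81.643 * 81.2 / 100 = 66.294116 tonnes
Metal lost to tailings:
= 81.643 - 66.294116
= 15.3489 tonnes

15.3489 tonnes


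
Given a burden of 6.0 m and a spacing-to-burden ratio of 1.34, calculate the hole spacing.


8.04 m

Spacing = burden * ratio
= 6.0 * 1.34
= 8.04 m


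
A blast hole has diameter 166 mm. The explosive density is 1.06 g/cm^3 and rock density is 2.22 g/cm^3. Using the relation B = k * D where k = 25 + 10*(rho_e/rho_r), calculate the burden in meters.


4.9426 m

First, compute k:
rho_e / rho_r = 1.06 / 2.22 = 0.4774774775
k = 25 + 10 * 0.4774774775 = 29.77477477
Then, compute burden:
B = k * D / 1000 = 29.77477477 * 166 / 1000
= 4942.612613 / 1000
= 4.9426 m


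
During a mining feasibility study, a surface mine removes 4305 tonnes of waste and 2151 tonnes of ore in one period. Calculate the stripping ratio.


2.0014

Stripping ratio = waste tonnage / ore tonnage
= 4305 / 2151
= 2.0014


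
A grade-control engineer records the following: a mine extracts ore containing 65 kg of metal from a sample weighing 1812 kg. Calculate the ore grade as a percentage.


3.5872%

Ore grade = (metal mass / ore mass) * 100
= (65 / 1812) * 100
= 0.03587196468 * 100
= 3.5872%


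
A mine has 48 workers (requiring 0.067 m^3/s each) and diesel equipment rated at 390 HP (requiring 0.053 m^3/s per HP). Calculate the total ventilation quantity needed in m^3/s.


23.886 m^3/s

Airflow for workers:
Q_people = 48 * 0.067 = 3.216 m^3/s
Airflow for diesel equipment:
Q_diesel = 390 * 0.053 = 20.67 m^3/s
Total ventilation:
Q_total = 3.216 + 20.67
= 23.886 m^3/s


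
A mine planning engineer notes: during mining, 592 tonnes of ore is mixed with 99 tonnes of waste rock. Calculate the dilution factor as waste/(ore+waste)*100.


Total material = ore + waste
= 592 + 99 = 691 tonnes
Dilution = waste / total * 100
= 99 / 691 * 100
= 0.1432706223 * 100
= 14.3271%

14.3271%


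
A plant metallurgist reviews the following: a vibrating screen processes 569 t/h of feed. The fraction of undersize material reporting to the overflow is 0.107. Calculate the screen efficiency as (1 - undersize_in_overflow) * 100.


Screen efficiency = (1 - fraction of undersize in overflow) * 100
= (1 - 0.107) * 100
= 0.893 * 100
= 89.3%

89.3%


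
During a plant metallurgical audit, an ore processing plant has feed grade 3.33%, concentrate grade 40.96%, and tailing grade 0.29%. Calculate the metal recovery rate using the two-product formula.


91.9422%

Using the two-product formula:
R = 100 * c * (f - t) / (f * (c - t))
Numerator = 100 * 40.96 * (3.33 - 0.29)
= 100 * 40.96 * 3.04
= 12451.84
Denominator = 3.33 * (40.96 - 0.29)
= 3.33 * 40.67
= 135.4311
R = 12451.84 / 135.4311
= 91.9422%


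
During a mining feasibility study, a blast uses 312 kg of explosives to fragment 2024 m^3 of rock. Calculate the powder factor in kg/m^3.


0.1542 kg/m^3

Powder factor = explosive mass / rock volume
= 312 / 2024
= 0.1542 kg/m^3


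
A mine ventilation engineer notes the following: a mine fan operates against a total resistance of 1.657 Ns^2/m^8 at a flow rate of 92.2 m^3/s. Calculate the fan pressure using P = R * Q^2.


Compute Q^2:
Q^2 = 92.2^2 = 8500.84
Compute pressure:
P = R * Q^2 = 1.657 * 8500.84
= 14085.8919 Pa

14085.8919 Pa


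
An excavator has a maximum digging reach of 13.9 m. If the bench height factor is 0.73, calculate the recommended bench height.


10.147 m

Bench height = reach * factor
= 13.9 * 0.73
= 10.147 m


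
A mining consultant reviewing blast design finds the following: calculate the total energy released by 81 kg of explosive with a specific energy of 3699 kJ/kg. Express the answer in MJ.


Energy = mass * specific_energy / 1000
= 81 * 3699 / 1000
= 299619 / 1000
= 299.619 MJ

299.619 MJ


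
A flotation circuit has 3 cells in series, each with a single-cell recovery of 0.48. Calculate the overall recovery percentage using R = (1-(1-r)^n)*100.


85.9392%

Complement of single-cell recovery:
1 - r = 1 - 0.48 = 0.52
Raise to power n:
(1 - r)^3 = 0.52^3 = 0.140608
Overall recovery:
R = (1 - 0.140608) * 100
= 85.9392%


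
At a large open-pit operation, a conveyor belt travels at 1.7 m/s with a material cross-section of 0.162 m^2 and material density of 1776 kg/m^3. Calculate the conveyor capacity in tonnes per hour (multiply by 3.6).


Volumetric flow = speed * area
= 1.7 * 0.162 = 0.2754 m^3/s
Mass flow = volumetric * density
= 0.2754 * 1776 = 489.1104 kg/s
Convert to t/h: multiply by 3.6
Capacity = 489.1104 * 3.6
= 1760.7974 t/h

1760.7974 t/h


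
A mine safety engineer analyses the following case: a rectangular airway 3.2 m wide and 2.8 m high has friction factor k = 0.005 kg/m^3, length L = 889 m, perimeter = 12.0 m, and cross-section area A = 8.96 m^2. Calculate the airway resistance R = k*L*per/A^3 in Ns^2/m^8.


Compute the numerator:
k * L * per = 0.005 * 889 * 12.0
= 53.34
Compute the denominator:
A^3 = 8.96^3 = 719.323136
Resistance:
R = 53.34 / 719.323136
= 0.0742 Ns^2/m^8

0.0742 Ns^2/m^8


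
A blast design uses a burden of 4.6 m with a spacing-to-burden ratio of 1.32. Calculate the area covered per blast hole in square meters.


First, find the spacing:
Spacing = burden * ratio = 4.6 * 1.32
= 6.072 m
Then, calculate the area:
Area = burden * spacing = 4.6 * 6.072
= 27.9312 m^2

27.9312 m^2


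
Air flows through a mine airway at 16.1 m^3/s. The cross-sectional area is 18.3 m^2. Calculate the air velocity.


0.8798 m/s

Velocity = flow rate / cross-sectional area
= 16.1 / 18.3
= 0.8798 m/s


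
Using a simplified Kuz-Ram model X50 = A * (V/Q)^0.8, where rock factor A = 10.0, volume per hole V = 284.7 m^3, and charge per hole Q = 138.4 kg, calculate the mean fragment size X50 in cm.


17.8074 cm

Compute V/Q:
V/Q = 284.7 / 138.4 = 2.057080925
Raise to the power 0.8:
(V/Q)^0.8 = 2.057080925^0.8 = 1.780742409
Multiply by A:
X50 = 10.0 * 1.780742409
= 17.8074 cm


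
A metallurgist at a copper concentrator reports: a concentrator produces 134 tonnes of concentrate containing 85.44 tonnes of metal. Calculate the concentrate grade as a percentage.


Grade = (metal in concentrate / concentrate mass) * 100
= (85.44 / 134) * 100
= 0.6376119403 * 100
= 63.7612%

63.7612%


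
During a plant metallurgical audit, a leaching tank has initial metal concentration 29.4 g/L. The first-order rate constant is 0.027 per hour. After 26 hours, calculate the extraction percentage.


Compute the exponent:
-k * t = -0.027 * 26 = -0.702
Remaining concentration:
C = 29.4 * exp(-0.702)
= 29.4 * 0.4955931257
= 14.5704379 g/L
Extracted = 29.4 - 14.5704379 = 14.8295621 g/L
Extraction % = 14.8295621 / 29.4 * 100
= 50.4407%

50.4407%


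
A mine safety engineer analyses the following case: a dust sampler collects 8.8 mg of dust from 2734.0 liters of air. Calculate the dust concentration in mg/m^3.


Convert liters to m^3: 1 m^3 = 1000 L
Concentration = mass / volume * 1000
= 8.8 / 2734.0 * 1000
= 0.00321872714 * 1000
= 3.2187 mg/m^3

3.2187 mg/m^3


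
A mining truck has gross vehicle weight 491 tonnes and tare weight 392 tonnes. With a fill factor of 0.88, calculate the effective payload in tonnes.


Maximum payload = gross - tare
= 491 - 392 = 99 tonnes
Effective payload = max payload * fill factor
= 99 * 0.88
= 87.12 tonnes

87.12 tonnes


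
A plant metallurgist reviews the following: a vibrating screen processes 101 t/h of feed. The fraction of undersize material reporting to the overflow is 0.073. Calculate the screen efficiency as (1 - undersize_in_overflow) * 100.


92.7%

Screen efficiency = (1 - fraction of undersize in overflow) * 100
= (1 - 0.073) * 100
= 0.927 * 100
= 92.7%


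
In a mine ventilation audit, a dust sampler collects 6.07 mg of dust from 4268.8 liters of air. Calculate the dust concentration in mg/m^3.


1.4219 mg/m^3

Convert liters to m^3: 1 m^3 = 1000 L
Concentration = mass / volume * 1000
= 6.07 / 4268.8 * 1000
= 0.001421945277 * 1000
= 1.4219 mg/m^3


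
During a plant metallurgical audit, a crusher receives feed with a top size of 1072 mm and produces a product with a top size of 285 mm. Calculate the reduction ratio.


3.7614

Reduction ratio = feed size / product size
= 1072 / 285
= 3.7614


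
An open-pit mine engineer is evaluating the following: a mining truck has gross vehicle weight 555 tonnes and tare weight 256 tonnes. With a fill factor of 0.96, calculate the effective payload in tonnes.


Maximum payload = gross - tare
= 555 - 256 = 299 tonnes
Effective payload = max payload * fill factor
= 299 * 0.96
= 287.04 tonnes

287.04 tonnes


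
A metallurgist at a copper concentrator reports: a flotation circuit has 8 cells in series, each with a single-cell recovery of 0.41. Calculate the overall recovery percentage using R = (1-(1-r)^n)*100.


98.5317%

Complement of single-cell recovery:
1 - r = 1 - 0.41 = 0.59
Raise to power n:
(1 - r)^8 = 0.59^8 = 0.01468304376
Overall recovery:
R = (1 - 0.01468304376) * 100
= 98.5317%


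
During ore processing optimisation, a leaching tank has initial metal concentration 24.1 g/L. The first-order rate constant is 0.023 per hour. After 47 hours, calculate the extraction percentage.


66.0744%

Compute the exponent:
-k * t = -0.023 * 47 = -1.081
Remaining concentration:
C = 24.1 * exp(-1.081)
= 24.1 * 0.3392560999
= 8.176072007 g/L
Extracted = 24.1 - 8.176072007 = 15.92392799 g/L
Extraction % = 15.92392799 / 24.1 * 100
= 66.0744%


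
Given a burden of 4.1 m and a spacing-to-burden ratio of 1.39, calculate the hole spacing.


5.699 m

Spacing = burden * ratio
= 4.1 * 1.39
= 5.699 m


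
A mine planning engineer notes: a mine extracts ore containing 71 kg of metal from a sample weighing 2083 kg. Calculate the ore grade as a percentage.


3.4085%

Ore grade = (metal mass / ore mass) * 100
= (71 / 2083) * 100
= 0.03408545367 * 100
= 3.4085%


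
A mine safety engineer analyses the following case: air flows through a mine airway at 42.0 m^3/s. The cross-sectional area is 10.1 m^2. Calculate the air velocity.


Velocity = flow rate / cross-sectional area
= 42.0 / 10.1
= 4.1584 m/s

4.1584 m/s


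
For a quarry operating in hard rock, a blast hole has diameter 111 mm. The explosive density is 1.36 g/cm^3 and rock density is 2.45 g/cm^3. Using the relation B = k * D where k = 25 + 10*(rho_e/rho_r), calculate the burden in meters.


3.3912 m

First, compute k:
rho_e / rho_r = 1.36 / 2.45 = 0.5551020408
k = 25 + 10 * 0.5551020408 = 30.55102041
Then, compute burden:
B = k * D / 1000 = 30.55102041 * 111 / 1000
= 3391.163265 / 1000
= 3.3912 m


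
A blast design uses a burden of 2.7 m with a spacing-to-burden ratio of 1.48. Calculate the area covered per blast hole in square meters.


10.7892 m^2

First, find the spacing:
Spacing = burden * ratio = 2.7 * 1.48
= 3.996 m
Then, calculate the area:
Area = burden * spacing = 2.7 * 3.996
= 10.7892 m^2


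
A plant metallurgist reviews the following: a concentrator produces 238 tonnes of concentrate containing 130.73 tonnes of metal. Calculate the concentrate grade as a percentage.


Grade = (metal in concentrate / concentrate mass) * 100
= (130.73 / 238) * 100
= 0.5492857143 * 100
= 54.9286%

54.9286%


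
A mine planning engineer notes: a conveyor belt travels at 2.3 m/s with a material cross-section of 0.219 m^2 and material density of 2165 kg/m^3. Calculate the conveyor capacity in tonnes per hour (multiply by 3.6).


Volumetric flow = speed * area
= 2.3 * 0.219 = 0.5037 m^3/s
Mass flow = volumetric * density
= 0.5037 * 2165 = 1090.5105 kg/s
Convert to t/h: multiply by 3.6
Capacity = 1090.5105 * 3.6
= 3925.8378 t/h

3925.8378 t/h


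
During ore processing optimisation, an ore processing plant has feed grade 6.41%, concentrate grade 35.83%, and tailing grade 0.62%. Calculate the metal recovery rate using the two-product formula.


Using the two-product formula:
R = 100 * c * (f - t) / (f * (c - t))
Numerator = 100 * 35.83 * (6.41 - 0.62)
= 100 * 35.83 * 5.79
= 20745.57
Denominator = 6.41 * (35.83 - 0.62)
= 6.41 * 35.21
= 225.6961
R = 20745.57 / 225.6961
= 91.9182%

91.9182%


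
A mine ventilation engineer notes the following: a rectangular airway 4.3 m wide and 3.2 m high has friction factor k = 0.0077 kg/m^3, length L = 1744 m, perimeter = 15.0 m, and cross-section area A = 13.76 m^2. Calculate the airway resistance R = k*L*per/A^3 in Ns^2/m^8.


Compute the numerator:
k * L * per = 0.0077 * 1744 * 15.0
= 201.432
Compute the denominator:
A^3 = 13.76^3 = 2605.285376
Resistance:
R = 201.432 / 2605.285376
= 0.0773 Ns^2/m^8

0.0773 Ns^2/m^8


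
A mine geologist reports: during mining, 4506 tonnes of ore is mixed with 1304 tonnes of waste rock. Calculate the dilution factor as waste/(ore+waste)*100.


22.4441%

Total material = ore + waste
= 4506 + 1304 = 5810 tonnes
Dilution = waste / total * 100
= 1304 / 5810 * 100
= 0.2244406196 * 100
= 22.4441%


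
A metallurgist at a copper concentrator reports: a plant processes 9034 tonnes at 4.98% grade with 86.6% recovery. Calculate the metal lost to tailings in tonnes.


Total metal in feed:
= 9034 * 4.98 / 100 = 449.8932 tonnes
Metal recovered:
= 449.8932 * 86.6 / 100 = 389.6075112 tonnes
Metal lost to tailings:
= 449.8932 - 389.6075112
= 60.2857 tonnes

60.2857 tonnes


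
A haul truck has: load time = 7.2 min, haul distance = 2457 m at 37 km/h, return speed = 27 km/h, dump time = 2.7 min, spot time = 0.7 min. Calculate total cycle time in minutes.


20.0443 min

Convert haul speed to m/min: 37 * 1000/60 = 616.6666667 m/min
Haul time = 2457 / 616.6666667 = 3.984324324 min
Convert return speed to m/min: 27 * 1000/60 = 450 m/min
Return time = 2457 / 450 = 5.46 min
Total cycle time:
= 7.2 + 3.984324324 + 2.7 + 5.46 + 0.7
= 20.0443 min


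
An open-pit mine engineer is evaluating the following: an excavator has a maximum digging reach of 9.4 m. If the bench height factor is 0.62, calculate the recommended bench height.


Bench height = reach * factor
= 9.4 * 0.62
= 5.828 m

5.828 m


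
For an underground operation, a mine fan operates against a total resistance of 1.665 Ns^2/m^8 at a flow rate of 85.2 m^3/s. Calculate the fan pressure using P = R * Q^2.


Compute Q^2:
Q^2 = 85.2^2 = 7259.04
Compute pressure:
P = R * Q^2 = 1.665 * 7259.04
= 12086.3016 Pa

12086.3016 Pa


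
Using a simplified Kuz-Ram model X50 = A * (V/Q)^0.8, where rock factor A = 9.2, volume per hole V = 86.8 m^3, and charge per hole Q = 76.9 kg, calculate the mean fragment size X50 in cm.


10.1359 cm

Compute V/Q:
V/Q = 86.8 / 76.9 = 1.128738622
Raise to the power 0.8:
(V/Q)^0.8 = 1.128738622^0.8 = 1.101728815
Multiply by A:
X50 = 9.2 * 1.101728815
= 10.1359 cm


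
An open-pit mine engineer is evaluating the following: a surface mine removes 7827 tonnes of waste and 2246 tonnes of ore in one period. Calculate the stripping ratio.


3.4849

Stripping ratio = waste tonnage / ore tonnage
= 7827 / 2246
= 3.4849


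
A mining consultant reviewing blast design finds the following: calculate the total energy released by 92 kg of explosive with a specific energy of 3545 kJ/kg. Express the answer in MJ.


326.14 MJ

Energy = mass * specific_energy / 1000
= 92 * 3545 / 1000
= 326140 / 1000
= 326.14 MJ


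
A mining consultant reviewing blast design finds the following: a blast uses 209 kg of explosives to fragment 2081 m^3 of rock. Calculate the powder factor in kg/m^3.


Powder factor = explosive mass / rock volume
= 209 / 2081
= 0.1004 kg/m^3

0.1004 kg/m^3


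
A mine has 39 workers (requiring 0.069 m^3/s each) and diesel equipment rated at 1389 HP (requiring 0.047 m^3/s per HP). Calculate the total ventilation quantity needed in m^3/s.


Airflow for workers:
Q_people = 39 * 0.069 = 2.691 m^3/s
Airflow for diesel equipment:
Q_diesel = 1389 * 0.047 = 65.283 m^3/s
Total ventilation:
Q_total = 2.691 + 65.283
= 67.974 m^3/s

67.974 m^3/s


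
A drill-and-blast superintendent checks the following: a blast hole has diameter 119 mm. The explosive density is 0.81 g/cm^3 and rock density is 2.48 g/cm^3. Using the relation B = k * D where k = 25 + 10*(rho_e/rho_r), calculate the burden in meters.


3.3637 m

First, compute k:
rho_e / rho_r = 0.81 / 2.48 = 0.3266129032
k = 25 + 10 * 0.3266129032 = 28.26612903
Then, compute burden:
B = k * D / 1000 = 28.26612903 * 119 / 1000
= 3363.669355 / 1000
= 3.3637 m


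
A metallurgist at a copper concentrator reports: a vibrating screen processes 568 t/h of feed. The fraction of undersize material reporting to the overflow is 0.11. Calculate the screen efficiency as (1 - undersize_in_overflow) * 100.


Screen efficiency = (1 - fraction of undersize in overflow) * 100
= (1 - 0.11) * 100
= 0.89 * 100
= 89.0%

89.0%


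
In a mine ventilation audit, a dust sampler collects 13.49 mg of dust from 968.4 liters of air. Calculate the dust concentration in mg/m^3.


13.9302 mg/m^3

Convert liters to m^3: 1 m^3 = 1000 L
Concentration = mass / volume * 1000
= 13.49 / 968.4 * 1000
= 0.01393019413 * 1000
= 13.9302 mg/m^3


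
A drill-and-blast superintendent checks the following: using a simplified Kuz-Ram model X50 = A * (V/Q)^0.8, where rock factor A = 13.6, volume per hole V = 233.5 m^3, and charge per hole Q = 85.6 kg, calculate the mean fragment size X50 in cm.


Compute V/Q:
V/Q = 233.5 / 85.6 = 2.727803738
Raise to the power 0.8:
(V/Q)^0.8 = 2.727803738^0.8 = 2.231775451
Multiply by A:
X50 = 13.6 * 2.231775451
= 30.3521 cm

30.3521 cm


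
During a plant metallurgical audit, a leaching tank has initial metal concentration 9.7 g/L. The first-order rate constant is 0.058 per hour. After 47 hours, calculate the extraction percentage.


Compute the exponent:
-k * t = -0.058 * 47 = -2.726
Remaining concentration:
C = 9.7 * exp(-2.726)
= 9.7 * 0.06548068928
= 0.635162686 g/L
Extracted = 9.7 - 0.635162686 = 9.064837314 g/L
Extraction % = 9.064837314 / 9.7 * 100
= 93.4519%

93.4519%


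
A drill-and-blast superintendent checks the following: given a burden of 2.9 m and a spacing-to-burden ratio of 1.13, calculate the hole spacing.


3.277 m

Spacing = burden * ratio
= 2.9 * 1.13
= 3.277 m


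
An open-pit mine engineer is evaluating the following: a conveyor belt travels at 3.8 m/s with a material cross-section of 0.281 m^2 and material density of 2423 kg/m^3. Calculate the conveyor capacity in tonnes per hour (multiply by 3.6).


9314.2058 t/h

Volumetric flow = speed * area
= 3.8 * 0.281 = 1.0678 m^3/s
Mass flow = volumetric * density
= 1.0678 * 2423 = 2587.2794 kg/s
Convert to t/h: multiply by 3.6
Capacity = 2587.2794 * 3.6
= 9314.2058 t/h


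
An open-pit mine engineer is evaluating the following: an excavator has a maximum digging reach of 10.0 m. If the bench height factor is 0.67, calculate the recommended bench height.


6.7 m

Bench height = reach * factor
= 10.0 * 0.67
= 6.7 m


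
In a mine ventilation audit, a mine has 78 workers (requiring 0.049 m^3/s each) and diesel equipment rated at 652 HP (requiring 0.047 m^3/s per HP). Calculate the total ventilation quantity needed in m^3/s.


Airflow for workers:
Q_people = 78 * 0.049 = 3.822 m^3/s
Airflow for diesel equipment:
Q_diesel = 652 * 0.047 = 30.644 m^3/s
Total ventilation:
Q_total = 3.822 + 30.644
= 34.466 m^3/s

34.466 m^3/s


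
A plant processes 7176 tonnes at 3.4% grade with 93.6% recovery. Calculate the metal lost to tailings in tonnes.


Total metal in feed:
= 7176 * 3.4 / 100 = 243.984 tonnes
Metal recovered:
= 243.984 * 93.6 / 100 = 228.369024 tonnes
Metal lost to tailings:
= 243.984 - 228.369024
= 15.615 tonnes

15.615 tonnes


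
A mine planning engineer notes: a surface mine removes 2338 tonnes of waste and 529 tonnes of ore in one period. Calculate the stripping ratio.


4.4197

Stripping ratio = waste tonnage / ore tonnage
= 2338 / 529
= 4.4197


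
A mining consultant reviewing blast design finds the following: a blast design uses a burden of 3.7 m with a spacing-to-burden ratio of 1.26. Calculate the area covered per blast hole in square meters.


17.2494 m^2

First, find the spacing:
Spacing = burden * ratio = 3.7 * 1.26
= 4.662 m
Then, calculate the area:
Area = burden * spacing = 3.7 * 4.662
= 17.2494 m^2


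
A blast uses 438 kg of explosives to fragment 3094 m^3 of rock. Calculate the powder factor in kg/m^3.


0.1416 kg/m^3

Powder factor = explosive mass / rock volume
= 438 / 3094
= 0.1416 kg/m^3


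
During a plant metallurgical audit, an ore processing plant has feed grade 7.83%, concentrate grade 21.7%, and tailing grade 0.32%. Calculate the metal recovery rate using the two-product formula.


97.3487%

Using the two-product formula:
R = 100 * c * (f - t) / (f * (c - t))
Numerator = 100 * 21.7 * (7.83 - 0.32)
= 100 * 21.7 * 7.51
= 16296.7
Denominator = 7.83 * (21.7 - 0.32)
= 7.83 * 21.38
= 167.4054
R = 16296.7 / 167.4054
= 97.3487%


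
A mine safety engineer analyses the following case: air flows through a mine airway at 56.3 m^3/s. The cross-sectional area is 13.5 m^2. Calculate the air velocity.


Velocity = flow rate / cross-sectional area
= 56.3 / 13.5
= 4.1704 m/s

4.1704 m/s


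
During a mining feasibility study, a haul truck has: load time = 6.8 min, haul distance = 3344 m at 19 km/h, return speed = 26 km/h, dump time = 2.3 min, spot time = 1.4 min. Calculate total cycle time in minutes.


28.7769 min

Convert haul speed to m/min: 19 * 1000/60 = 316.6666667 m/min
Haul time = 3344 / 316.6666667 = 10.56 min
Convert return speed to m/min: 26 * 1000/60 = 433.3333333 m/min
Return time = 3344 / 433.3333333 = 7.716923077 min
Total cycle time:
= 6.8 + 10.56 + 2.3 + 7.716923077 + 1.4
= 28.7769 min


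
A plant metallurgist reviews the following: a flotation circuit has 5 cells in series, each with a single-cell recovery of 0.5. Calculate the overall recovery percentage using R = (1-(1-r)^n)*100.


96.875%

Complement of single-cell recovery:
1 - r = 1 - 0.5 = 0.5
Raise to power n:
(1 - r)^5 = 0.5^5 = 0.03125
Overall recovery:
R = (1 - 0.03125) * 100
= 96.875%


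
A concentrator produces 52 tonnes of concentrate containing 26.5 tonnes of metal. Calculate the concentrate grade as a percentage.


Grade = (metal in concentrate / concentrate mass) * 100
= (26.5 / 52) * 100
= 0.5096153846 * 100
= 50.9615%

50.9615%


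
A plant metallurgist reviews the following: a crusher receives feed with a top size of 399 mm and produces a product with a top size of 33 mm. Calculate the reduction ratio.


12.0909

Reduction ratio = feed size / product size
= 399 / 33
= 12.0909


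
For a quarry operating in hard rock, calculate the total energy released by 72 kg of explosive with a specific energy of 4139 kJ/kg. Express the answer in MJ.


298.008 MJ

Energy = mass * specific_energy / 1000
= 72 * 4139 / 1000
= 298008 / 1000
= 298.008 MJ


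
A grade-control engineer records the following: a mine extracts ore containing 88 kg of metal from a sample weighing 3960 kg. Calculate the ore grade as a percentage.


2.2222%

Ore grade = (metal mass / ore mass) * 100
= (88 / 3960) * 100
= 0.02222222222 * 100
= 2.2222%


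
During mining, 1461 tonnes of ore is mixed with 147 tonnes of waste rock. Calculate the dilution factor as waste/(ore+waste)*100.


9.1418%

Total material = ore + waste
= 1461 + 147 = 1608 tonnes
Dilution = waste / total * 100
= 147 / 1608 * 100
= 0.09141791045 * 100
= 9.1418%


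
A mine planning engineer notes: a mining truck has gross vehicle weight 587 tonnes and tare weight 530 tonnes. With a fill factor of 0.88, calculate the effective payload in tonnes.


50.16 tonnes

Maximum payload = gross - tare
= 587 - 530 = 57 tonnes
Effective payload = max payload * fill factor
= 57 * 0.88
= 50.16 tonnes


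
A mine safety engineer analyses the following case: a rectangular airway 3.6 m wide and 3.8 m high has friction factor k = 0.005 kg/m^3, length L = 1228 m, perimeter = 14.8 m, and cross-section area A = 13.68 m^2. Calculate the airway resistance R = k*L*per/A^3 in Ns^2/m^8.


Compute the numerator:
k * L * per = 0.005 * 1228 * 14.8
= 90.872
Compute the denominator:
A^3 = 13.68^3 = 2560.108032
Resistance:
R = 90.872 / 2560.108032
= 0.0355 Ns^2/m^8

0.0355 Ns^2/m^8


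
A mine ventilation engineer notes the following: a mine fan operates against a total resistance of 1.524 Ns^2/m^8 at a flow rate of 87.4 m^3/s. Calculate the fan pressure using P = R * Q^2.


11641.4702 Pa

Compute Q^2:
Q^2 = 87.4^2 = 7638.76
Compute pressure:
P = R * Q^2 = 1.524 * 7638.76
= 11641.4702 Pa


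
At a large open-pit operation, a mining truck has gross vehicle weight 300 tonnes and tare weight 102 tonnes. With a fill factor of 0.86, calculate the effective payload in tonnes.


Maximum payload = gross - tare
= 300 - 102 = 198 tonnes
Effective payload = max payload * fill factor
= 198 * 0.86
= 170.28 tonnes

170.28 tonnes


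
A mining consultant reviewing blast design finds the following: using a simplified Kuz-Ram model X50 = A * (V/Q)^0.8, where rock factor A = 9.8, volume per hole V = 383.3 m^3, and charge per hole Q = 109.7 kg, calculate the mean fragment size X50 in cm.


26.6619 cm

Compute V/Q:
V/Q = 383.3 / 109.7 = 3.494074749
Raise to the power 0.8:
(V/Q)^0.8 = 3.494074749^0.8 = 2.720606638
Multiply by A:
X50 = 9.8 * 2.720606638
= 26.6619 cm


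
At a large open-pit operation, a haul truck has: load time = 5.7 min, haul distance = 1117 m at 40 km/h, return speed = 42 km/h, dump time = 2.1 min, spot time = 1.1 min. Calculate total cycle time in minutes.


12.1712 min

Convert haul speed to m/min: 40 * 1000/60 = 666.6666667 m/min
Haul time = 1117 / 666.6666667 = 1.6755 min
Convert return speed to m/min: 42 * 1000/60 = 700 m/min
Return time = 1117 / 700 = 1.595714286 min
Total cycle time:
= 5.7 + 1.6755 + 2.1 + 1.595714286 + 1.1
= 12.1712 min


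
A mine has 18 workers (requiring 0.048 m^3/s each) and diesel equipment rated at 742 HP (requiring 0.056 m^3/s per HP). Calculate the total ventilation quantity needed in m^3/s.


Airflow for workers:
Q_people = 18 * 0.048 = 0.864 m^3/s
Airflow for diesel equipment:
Q_diesel = 742 * 0.056 = 41.552 m^3/s
Total ventilation:
Q_total = 0.864 + 41.552
= 42.416 m^3/s

42.416 m^3/s


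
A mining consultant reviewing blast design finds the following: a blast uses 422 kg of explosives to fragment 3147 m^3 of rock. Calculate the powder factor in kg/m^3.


0.1341 kg/m^3

Powder factor = explosive mass / rock volume
= 422 / 3147
= 0.1341 kg/m^3


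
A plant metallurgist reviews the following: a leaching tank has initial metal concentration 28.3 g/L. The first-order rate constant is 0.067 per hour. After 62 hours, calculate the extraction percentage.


98.4299%

Compute the exponent:
-k * t = -0.067 * 62 = -4.154
Remaining concentration:
C = 28.3 * exp(-4.154)
= 28.3 * 0.01570148477
= 0.4443520189 g/L
Extracted = 28.3 - 0.4443520189 = 27.85564798 g/L
Extraction % = 27.85564798 / 28.3 * 100
= 98.4299%


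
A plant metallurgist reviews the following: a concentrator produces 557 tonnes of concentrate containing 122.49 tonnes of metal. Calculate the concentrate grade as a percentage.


Grade = (metal in concentrate / concentrate mass) * 100
= (122.49 / 557) * 100
= 0.2199102334 * 100
= 21.991%

21.991%


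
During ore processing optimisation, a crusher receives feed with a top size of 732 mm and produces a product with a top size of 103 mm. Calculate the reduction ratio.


7.1068

Reduction ratio = feed size / product size
= 732 / 103
= 7.1068


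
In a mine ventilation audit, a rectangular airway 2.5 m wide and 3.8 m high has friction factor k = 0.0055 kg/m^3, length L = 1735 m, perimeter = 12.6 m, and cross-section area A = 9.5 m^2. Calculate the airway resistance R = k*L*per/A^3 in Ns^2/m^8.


0.1402 Ns^2/m^8

Compute the numerator:
k * L * per = 0.0055 * 1735 * 12.6
= 120.2355
Compute the denominator:
A^3 = 9.5^3 = 857.375
Resistance:
R = 120.2355 / 857.375
= 0.1402 Ns^2/m^8


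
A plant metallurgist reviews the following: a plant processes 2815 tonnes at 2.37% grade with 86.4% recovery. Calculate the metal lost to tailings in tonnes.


9.0733 tonnes

Total metal in feed:
= 2815 * 2.37 / 100 = 66.7155 tonnes
Metal recovered:
= 66.7155 * 86.4 / 100 = 57.642192 tonnes
Metal lost to tailings:
= 66.7155 - 57.642192
= 9.0733 tonnes


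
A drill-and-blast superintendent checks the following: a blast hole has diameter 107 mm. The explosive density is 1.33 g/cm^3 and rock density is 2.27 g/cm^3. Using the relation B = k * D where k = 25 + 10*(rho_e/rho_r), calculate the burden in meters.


3.3019 m

First, compute k:
rho_e / rho_r = 1.33 / 2.27 = 0.5859030837
k = 25 + 10 * 0.5859030837 = 30.85903084
Then, compute burden:
B = k * D / 1000 = 30.85903084 * 107 / 1000
= 3301.9163 / 1000
= 3.3019 m


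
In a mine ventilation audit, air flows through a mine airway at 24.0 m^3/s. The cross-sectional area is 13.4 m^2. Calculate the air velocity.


1.791 m/s

Velocity = flow rate / cross-sectional area
= 24.0 / 13.4
= 1.791 m/s


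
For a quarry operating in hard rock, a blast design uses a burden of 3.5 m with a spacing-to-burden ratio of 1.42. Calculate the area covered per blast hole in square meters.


17.395 m^2

First, find the spacing:
Spacing = burden * ratio = 3.5 * 1.42
= 4.97 m
Then, calculate the area:
Area = burden * spacing = 3.5 * 4.97
= 17.395 m^2


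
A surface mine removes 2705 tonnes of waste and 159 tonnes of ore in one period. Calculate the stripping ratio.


17.0126

Stripping ratio = waste tonnage / ore tonnage
= 2705 / 159
= 17.0126


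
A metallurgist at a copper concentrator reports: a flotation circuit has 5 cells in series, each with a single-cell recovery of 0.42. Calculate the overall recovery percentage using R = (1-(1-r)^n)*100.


93.4364%

Complement of single-cell recovery:
1 - r = 1 - 0.42 = 0.58
Raise to power n:
(1 - r)^5 = 0.58^5 = 0.0656356768
Overall recovery:
R = (1 - 0.0656356768) * 100
= 93.4364%


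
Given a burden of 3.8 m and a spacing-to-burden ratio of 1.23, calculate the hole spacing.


4.674 m

Spacing = burden * ratio
= 3.8 * 1.23
= 4.674 m


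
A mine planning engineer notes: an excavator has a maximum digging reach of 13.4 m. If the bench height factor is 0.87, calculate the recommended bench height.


11.658 m

Bench height = reach * factor
= 13.4 * 0.87
= 11.658 m


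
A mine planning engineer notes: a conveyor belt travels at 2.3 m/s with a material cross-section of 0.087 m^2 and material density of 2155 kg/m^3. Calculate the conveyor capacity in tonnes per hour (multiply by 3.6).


1552.3758 t/h

Volumetric flow = speed * area
= 2.3 * 0.087 = 0.2001 m^3/s
Mass flow = volumetric * density
= 0.2001 * 2155 = 431.2155 kg/s
Convert to t/h: multiply by 3.6
Capacity = 431.2155 * 3.6
= 1552.3758 t/h


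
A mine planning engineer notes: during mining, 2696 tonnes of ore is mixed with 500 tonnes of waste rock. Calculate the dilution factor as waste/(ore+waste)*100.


15.6446%

Total material = ore + waste
= 2696 + 500 = 3196 tonnes
Dilution = waste / total * 100
= 500 / 3196 * 100
= 0.1564455569 * 100
= 15.6446%


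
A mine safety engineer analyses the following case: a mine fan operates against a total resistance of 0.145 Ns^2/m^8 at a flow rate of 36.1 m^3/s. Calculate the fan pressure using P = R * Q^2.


Compute Q^2:
Q^2 = 36.1^2 = 1303.21
Compute pressure:
P = R * Q^2 = 0.145 * 1303.21
= 188.9655 Pa

188.9655 Pa


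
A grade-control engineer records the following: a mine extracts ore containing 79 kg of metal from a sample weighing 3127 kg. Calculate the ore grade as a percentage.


2.5264%

Ore grade = (metal mass / ore mass) * 100
= (79 / 3127) * 100
= 0.02526383115 * 100
= 2.5264%


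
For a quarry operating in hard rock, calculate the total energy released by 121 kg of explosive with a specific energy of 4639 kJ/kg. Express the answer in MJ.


561.319 MJ

Energy = mass * specific_energy / 1000
= 121 * 4639 / 1000
= 561319 / 1000
= 561.319 MJ


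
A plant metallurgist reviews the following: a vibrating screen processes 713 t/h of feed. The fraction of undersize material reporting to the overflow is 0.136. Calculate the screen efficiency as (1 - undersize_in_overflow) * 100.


Screen efficiency = (1 - fraction of undersize in overflow) * 100
= (1 - 0.136) * 100
= 0.864 * 100
= 86.4%

86.4%


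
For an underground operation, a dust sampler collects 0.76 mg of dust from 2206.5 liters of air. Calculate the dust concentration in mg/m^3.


0.3444 mg/m^3

Convert liters to m^3: 1 m^3 = 1000 L
Concentration = mass / volume * 1000
= 0.76 / 2206.5 * 1000
= 0.000344436891 * 1000
= 0.3444 mg/m^3


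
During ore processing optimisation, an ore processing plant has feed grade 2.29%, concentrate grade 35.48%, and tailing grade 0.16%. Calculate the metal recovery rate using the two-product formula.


Using the two-product formula:
R = 100 * c * (f - t) / (f * (c - t))
Numerator = 100 * 35.48 * (2.29 - 0.16)
= 100 * 35.48 * 2.13
= 7557.24
Denominator = 2.29 * (35.48 - 0.16)
= 2.29 * 35.32
= 80.8828
R = 7557.24 / 80.8828
= 93.4345%

93.4345%


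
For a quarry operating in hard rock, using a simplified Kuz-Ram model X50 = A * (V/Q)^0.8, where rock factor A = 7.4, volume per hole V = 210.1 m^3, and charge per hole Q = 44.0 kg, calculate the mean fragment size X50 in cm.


Compute V/Q:
V/Q = 210.1 / 44.0 = 4.775
Raise to the power 0.8:
(V/Q)^0.8 = 4.775^0.8 = 3.492840071
Multiply by A:
X50 = 7.4 * 3.492840071
= 25.847 cm

25.847 cm


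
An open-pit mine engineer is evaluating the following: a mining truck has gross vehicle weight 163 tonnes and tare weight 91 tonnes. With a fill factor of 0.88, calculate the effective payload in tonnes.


63.36 tonnes

Maximum payload = gross - tare
= 163 - 91 = 72 tonnes
Effective payload = max payload * fill factor
= 72 * 0.88
= 63.36 tonnes


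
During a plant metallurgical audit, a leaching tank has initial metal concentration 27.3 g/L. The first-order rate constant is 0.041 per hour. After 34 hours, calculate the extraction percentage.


75.1919%

Compute the exponent:
-k * t = -0.041 * 34 = -1.394
Remaining concentration:
C = 27.3 * exp(-1.394)
= 27.3 * 0.2480809934
= 6.772611119 g/L
Extracted = 27.3 - 6.772611119 = 20.52738888 g/L
Extraction % = 20.52738888 / 27.3 * 100
= 75.1919%


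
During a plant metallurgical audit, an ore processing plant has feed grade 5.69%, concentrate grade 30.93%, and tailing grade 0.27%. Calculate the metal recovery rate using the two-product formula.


96.0937%

Using the two-product formula:
R = 100 * c * (f - t) / (f * (c - t))
Numerator = 100 * 30.93 * (5.69 - 0.27)
= 100 * 30.93 * 5.42
= 16764.06
Denominator = 5.69 * (30.93 - 0.27)
= 5.69 * 30.66
= 174.4554
R = 16764.06 / 174.4554
= 96.0937%


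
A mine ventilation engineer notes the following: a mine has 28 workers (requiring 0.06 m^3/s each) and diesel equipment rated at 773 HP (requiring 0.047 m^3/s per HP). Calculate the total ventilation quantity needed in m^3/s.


38.011 m^3/s

Airflow for workers:
Q_people = 28 * 0.06 = 1.68 m^3/s
Airflow for diesel equipment:
Q_diesel = 773 * 0.047 = 36.331 m^3/s
Total ventilation:
Q_total = 1.68 + 36.331
= 38.011 m^3/s


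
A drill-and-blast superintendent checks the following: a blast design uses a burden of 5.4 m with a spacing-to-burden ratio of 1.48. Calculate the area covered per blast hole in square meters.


43.1568 m^2

First, find the spacing:
Spacing = burden * ratio = 5.4 * 1.48
= 7.992 m
Then, calculate the area:
Area = burden * spacing = 5.4 * 7.992
= 43.1568 m^2


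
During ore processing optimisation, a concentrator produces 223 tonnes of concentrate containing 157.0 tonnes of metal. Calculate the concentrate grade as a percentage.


Grade = (metal in concentrate / concentrate mass) * 100
= (157.0 / 223) * 100
= 0.7040358744 * 100
= 70.4036%

70.4036%


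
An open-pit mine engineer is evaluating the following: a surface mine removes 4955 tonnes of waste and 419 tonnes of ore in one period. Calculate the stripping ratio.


Stripping ratio = waste tonnage / ore tonnage
= 4955 / 419
= 11.8258

11.8258


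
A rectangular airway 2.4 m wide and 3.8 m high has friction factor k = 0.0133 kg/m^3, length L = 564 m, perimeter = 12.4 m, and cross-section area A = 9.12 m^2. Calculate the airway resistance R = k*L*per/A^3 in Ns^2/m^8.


Compute the numerator:
k * L * per = 0.0133 * 564 * 12.4
= 93.01488
Compute the denominator:
A^3 = 9.12^3 = 758.550528
Resistance:
R = 93.01488 / 758.550528
= 0.1226 Ns^2/m^8

0.1226 Ns^2/m^8


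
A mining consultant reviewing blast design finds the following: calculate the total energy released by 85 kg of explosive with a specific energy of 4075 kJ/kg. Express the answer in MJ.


346.375 MJ

Energy = mass * specific_energy / 1000
= 85 * 4075 / 1000
= 346375 / 1000
= 346.375 MJ


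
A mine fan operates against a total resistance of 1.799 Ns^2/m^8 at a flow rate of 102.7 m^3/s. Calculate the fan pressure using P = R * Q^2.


18974.5747 Pa

Compute Q^2:
Q^2 = 102.7^2 = 10547.29
Compute pressure:
P = R * Q^2 = 1.799 * 10547.29
= 18974.5747 Pa


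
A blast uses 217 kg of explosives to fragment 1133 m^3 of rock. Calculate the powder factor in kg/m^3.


0.1915 kg/m^3

Powder factor = explosive mass / rock volume
= 217 / 1133
= 0.1915 kg/m^3


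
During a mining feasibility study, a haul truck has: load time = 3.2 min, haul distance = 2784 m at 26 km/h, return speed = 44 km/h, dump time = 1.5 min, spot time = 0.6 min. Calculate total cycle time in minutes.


Convert haul speed to m/min: 26 * 1000/60 = 433.3333333 m/min
Haul time = 2784 / 433.3333333 = 6.424615385 min
Convert return speed to m/min: 44 * 1000/60 = 733.3333333 m/min
Return time = 2784 / 733.3333333 = 3.796363636 min
Total cycle time:
= 3.2 + 6.424615385 + 1.5 + 3.796363636 + 0.6
= 15.521 min

15.521 min


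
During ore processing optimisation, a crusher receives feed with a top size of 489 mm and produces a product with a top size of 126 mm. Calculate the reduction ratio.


3.881

Reduction ratio = feed size / product size
= 489 / 126
= 3.881


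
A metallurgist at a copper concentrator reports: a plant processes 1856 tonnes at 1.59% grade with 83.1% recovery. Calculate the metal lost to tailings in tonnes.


4.9873 tonnes

Total metal in feed:
= 1856 * 1.59 / 100 = 29.5104 tonnes
Metal recovered:
= 29.5104 * 83.1 / 100 = 24.5231424 tonnes
Metal lost to tailings:
= 29.5104 - 24.5231424
= 4.9873 tonnes


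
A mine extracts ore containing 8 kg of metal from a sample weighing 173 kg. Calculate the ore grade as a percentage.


Ore grade = (metal mass / ore mass) * 100
= (8 / 173) * 100
= 0.04624277457 * 100
= 4.6243%

4.6243%


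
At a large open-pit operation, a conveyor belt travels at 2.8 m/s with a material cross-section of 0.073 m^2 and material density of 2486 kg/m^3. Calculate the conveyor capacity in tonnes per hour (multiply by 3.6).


1829.2982 t/h

Volumetric flow = speed * area
= 2.8 * 0.073 = 0.2044 m^3/s
Mass flow = volumetric * density
= 0.2044 * 2486 = 508.1384 kg/s
Convert to t/h: multiply by 3.6
Capacity = 508.1384 * 3.6
= 1829.2982 t/h
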